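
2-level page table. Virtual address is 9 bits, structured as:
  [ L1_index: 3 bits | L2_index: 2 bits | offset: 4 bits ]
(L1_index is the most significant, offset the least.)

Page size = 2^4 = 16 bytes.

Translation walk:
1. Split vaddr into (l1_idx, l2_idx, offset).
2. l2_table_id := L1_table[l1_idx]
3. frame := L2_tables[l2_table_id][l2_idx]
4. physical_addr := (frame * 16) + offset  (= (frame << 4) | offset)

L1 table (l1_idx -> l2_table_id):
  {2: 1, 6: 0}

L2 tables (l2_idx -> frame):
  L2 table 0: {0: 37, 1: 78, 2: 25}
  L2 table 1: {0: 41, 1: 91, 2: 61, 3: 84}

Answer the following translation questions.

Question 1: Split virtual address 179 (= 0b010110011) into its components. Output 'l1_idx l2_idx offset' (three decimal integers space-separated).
Answer: 2 3 3

Derivation:
vaddr = 179 = 0b010110011
  top 3 bits -> l1_idx = 2
  next 2 bits -> l2_idx = 3
  bottom 4 bits -> offset = 3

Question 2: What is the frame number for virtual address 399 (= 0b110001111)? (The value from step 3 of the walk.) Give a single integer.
Answer: 37

Derivation:
vaddr = 399: l1_idx=6, l2_idx=0
L1[6] = 0; L2[0][0] = 37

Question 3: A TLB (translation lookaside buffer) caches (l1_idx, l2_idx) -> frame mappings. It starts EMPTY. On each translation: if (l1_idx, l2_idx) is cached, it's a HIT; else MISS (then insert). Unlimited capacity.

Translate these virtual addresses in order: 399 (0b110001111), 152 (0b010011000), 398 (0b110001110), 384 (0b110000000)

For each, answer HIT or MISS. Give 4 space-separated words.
Answer: MISS MISS HIT HIT

Derivation:
vaddr=399: (6,0) not in TLB -> MISS, insert
vaddr=152: (2,1) not in TLB -> MISS, insert
vaddr=398: (6,0) in TLB -> HIT
vaddr=384: (6,0) in TLB -> HIT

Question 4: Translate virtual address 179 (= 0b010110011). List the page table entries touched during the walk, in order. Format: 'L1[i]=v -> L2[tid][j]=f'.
vaddr = 179 = 0b010110011
Split: l1_idx=2, l2_idx=3, offset=3

Answer: L1[2]=1 -> L2[1][3]=84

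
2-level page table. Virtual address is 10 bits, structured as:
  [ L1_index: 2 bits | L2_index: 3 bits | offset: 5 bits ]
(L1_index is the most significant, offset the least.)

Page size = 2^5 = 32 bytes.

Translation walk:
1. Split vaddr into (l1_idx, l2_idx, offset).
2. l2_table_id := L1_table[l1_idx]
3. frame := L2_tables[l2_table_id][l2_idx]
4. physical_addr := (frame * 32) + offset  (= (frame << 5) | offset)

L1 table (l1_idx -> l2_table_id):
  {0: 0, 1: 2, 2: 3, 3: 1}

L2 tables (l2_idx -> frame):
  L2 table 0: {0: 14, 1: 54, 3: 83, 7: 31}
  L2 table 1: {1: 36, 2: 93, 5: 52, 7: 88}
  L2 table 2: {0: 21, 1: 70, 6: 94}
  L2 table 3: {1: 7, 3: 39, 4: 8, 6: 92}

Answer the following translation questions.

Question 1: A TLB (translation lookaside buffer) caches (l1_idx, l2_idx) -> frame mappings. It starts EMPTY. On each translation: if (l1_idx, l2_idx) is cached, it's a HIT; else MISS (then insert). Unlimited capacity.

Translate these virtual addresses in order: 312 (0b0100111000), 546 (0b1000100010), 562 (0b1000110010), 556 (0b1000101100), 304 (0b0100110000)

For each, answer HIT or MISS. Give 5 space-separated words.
vaddr=312: (1,1) not in TLB -> MISS, insert
vaddr=546: (2,1) not in TLB -> MISS, insert
vaddr=562: (2,1) in TLB -> HIT
vaddr=556: (2,1) in TLB -> HIT
vaddr=304: (1,1) in TLB -> HIT

Answer: MISS MISS HIT HIT HIT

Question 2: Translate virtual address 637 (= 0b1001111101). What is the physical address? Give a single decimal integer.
Answer: 1277

Derivation:
vaddr = 637 = 0b1001111101
Split: l1_idx=2, l2_idx=3, offset=29
L1[2] = 3
L2[3][3] = 39
paddr = 39 * 32 + 29 = 1277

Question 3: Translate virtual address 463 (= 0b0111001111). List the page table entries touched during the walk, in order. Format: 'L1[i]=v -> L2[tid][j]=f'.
Answer: L1[1]=2 -> L2[2][6]=94

Derivation:
vaddr = 463 = 0b0111001111
Split: l1_idx=1, l2_idx=6, offset=15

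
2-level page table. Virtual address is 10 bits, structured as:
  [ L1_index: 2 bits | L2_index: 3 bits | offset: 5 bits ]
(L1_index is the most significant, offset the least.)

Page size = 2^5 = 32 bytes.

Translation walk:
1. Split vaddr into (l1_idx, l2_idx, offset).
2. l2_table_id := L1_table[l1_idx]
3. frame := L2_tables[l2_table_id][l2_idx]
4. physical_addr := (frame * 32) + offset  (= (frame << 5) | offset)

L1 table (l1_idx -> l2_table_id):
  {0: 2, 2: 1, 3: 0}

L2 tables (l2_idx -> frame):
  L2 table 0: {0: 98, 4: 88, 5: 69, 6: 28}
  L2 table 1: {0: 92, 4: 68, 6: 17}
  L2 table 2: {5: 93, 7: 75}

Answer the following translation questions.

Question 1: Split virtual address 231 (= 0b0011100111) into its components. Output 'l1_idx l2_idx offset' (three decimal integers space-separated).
vaddr = 231 = 0b0011100111
  top 2 bits -> l1_idx = 0
  next 3 bits -> l2_idx = 7
  bottom 5 bits -> offset = 7

Answer: 0 7 7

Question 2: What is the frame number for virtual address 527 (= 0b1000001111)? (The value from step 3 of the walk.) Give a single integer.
Answer: 92

Derivation:
vaddr = 527: l1_idx=2, l2_idx=0
L1[2] = 1; L2[1][0] = 92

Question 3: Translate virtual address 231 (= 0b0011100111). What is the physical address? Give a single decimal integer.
vaddr = 231 = 0b0011100111
Split: l1_idx=0, l2_idx=7, offset=7
L1[0] = 2
L2[2][7] = 75
paddr = 75 * 32 + 7 = 2407

Answer: 2407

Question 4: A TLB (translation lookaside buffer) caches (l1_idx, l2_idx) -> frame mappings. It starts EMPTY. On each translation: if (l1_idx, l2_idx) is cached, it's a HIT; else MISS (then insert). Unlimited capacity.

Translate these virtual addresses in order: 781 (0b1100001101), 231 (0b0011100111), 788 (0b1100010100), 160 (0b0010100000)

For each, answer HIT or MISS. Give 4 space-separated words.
vaddr=781: (3,0) not in TLB -> MISS, insert
vaddr=231: (0,7) not in TLB -> MISS, insert
vaddr=788: (3,0) in TLB -> HIT
vaddr=160: (0,5) not in TLB -> MISS, insert

Answer: MISS MISS HIT MISS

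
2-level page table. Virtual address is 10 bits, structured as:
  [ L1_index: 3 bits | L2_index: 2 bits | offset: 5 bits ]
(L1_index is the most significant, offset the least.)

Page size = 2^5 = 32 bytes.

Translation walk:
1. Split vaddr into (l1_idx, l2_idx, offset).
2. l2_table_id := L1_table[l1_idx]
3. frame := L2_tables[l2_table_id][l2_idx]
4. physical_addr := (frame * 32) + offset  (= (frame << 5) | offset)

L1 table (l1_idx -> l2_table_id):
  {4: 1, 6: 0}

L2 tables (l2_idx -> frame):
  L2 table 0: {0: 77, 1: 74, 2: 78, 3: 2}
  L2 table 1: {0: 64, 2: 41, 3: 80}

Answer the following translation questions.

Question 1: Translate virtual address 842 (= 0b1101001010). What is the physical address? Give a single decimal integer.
vaddr = 842 = 0b1101001010
Split: l1_idx=6, l2_idx=2, offset=10
L1[6] = 0
L2[0][2] = 78
paddr = 78 * 32 + 10 = 2506

Answer: 2506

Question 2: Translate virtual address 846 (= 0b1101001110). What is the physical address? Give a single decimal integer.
vaddr = 846 = 0b1101001110
Split: l1_idx=6, l2_idx=2, offset=14
L1[6] = 0
L2[0][2] = 78
paddr = 78 * 32 + 14 = 2510

Answer: 2510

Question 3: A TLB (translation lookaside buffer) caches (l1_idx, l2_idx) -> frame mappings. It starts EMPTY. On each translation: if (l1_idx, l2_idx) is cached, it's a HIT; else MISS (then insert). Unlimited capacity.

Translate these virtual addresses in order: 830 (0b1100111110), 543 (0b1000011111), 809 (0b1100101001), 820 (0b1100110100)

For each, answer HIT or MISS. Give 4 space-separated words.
vaddr=830: (6,1) not in TLB -> MISS, insert
vaddr=543: (4,0) not in TLB -> MISS, insert
vaddr=809: (6,1) in TLB -> HIT
vaddr=820: (6,1) in TLB -> HIT

Answer: MISS MISS HIT HIT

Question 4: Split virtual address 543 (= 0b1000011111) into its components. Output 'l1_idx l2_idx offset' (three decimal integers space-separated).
Answer: 4 0 31

Derivation:
vaddr = 543 = 0b1000011111
  top 3 bits -> l1_idx = 4
  next 2 bits -> l2_idx = 0
  bottom 5 bits -> offset = 31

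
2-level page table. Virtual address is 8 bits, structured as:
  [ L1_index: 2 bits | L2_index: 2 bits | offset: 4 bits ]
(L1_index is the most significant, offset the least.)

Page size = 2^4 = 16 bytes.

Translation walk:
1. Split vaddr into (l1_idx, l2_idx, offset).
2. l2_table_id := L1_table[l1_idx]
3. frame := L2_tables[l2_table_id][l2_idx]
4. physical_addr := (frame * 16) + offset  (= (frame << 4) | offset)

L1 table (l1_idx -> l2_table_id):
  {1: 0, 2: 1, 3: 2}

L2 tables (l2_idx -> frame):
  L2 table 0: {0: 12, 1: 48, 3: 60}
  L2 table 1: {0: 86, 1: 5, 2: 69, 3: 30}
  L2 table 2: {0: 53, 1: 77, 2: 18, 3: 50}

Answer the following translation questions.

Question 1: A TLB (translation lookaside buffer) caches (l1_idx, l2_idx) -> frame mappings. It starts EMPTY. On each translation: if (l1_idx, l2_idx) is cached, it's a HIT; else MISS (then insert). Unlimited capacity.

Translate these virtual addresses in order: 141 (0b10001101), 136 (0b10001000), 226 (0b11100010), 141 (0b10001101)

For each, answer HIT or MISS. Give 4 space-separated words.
vaddr=141: (2,0) not in TLB -> MISS, insert
vaddr=136: (2,0) in TLB -> HIT
vaddr=226: (3,2) not in TLB -> MISS, insert
vaddr=141: (2,0) in TLB -> HIT

Answer: MISS HIT MISS HIT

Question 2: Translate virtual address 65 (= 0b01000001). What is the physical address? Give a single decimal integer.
Answer: 193

Derivation:
vaddr = 65 = 0b01000001
Split: l1_idx=1, l2_idx=0, offset=1
L1[1] = 0
L2[0][0] = 12
paddr = 12 * 16 + 1 = 193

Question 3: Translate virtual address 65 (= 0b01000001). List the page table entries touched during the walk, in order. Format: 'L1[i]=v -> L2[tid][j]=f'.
Answer: L1[1]=0 -> L2[0][0]=12

Derivation:
vaddr = 65 = 0b01000001
Split: l1_idx=1, l2_idx=0, offset=1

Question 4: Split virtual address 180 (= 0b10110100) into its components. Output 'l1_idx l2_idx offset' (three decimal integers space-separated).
vaddr = 180 = 0b10110100
  top 2 bits -> l1_idx = 2
  next 2 bits -> l2_idx = 3
  bottom 4 bits -> offset = 4

Answer: 2 3 4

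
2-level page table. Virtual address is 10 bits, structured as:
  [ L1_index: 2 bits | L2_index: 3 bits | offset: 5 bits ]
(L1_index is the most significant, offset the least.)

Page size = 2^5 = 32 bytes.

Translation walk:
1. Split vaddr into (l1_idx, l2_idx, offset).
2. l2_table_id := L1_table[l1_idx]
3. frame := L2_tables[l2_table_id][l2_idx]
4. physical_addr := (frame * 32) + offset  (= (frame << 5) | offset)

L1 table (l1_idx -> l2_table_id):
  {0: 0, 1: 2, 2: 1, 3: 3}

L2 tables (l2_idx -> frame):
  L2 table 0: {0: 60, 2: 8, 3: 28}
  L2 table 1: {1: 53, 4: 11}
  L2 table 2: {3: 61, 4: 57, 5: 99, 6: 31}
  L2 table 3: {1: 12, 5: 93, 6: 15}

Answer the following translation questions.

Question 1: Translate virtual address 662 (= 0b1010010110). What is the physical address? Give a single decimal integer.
Answer: 374

Derivation:
vaddr = 662 = 0b1010010110
Split: l1_idx=2, l2_idx=4, offset=22
L1[2] = 1
L2[1][4] = 11
paddr = 11 * 32 + 22 = 374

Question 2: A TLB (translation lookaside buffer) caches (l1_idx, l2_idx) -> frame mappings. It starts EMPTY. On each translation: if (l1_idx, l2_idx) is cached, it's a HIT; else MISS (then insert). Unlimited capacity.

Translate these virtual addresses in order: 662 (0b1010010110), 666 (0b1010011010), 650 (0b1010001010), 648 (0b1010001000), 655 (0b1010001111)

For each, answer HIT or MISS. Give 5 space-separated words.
vaddr=662: (2,4) not in TLB -> MISS, insert
vaddr=666: (2,4) in TLB -> HIT
vaddr=650: (2,4) in TLB -> HIT
vaddr=648: (2,4) in TLB -> HIT
vaddr=655: (2,4) in TLB -> HIT

Answer: MISS HIT HIT HIT HIT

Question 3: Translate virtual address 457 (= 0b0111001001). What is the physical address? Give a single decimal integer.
Answer: 1001

Derivation:
vaddr = 457 = 0b0111001001
Split: l1_idx=1, l2_idx=6, offset=9
L1[1] = 2
L2[2][6] = 31
paddr = 31 * 32 + 9 = 1001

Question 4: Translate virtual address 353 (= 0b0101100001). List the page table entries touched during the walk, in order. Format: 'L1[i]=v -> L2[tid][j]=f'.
Answer: L1[1]=2 -> L2[2][3]=61

Derivation:
vaddr = 353 = 0b0101100001
Split: l1_idx=1, l2_idx=3, offset=1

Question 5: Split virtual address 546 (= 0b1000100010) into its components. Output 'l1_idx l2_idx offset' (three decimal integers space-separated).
Answer: 2 1 2

Derivation:
vaddr = 546 = 0b1000100010
  top 2 bits -> l1_idx = 2
  next 3 bits -> l2_idx = 1
  bottom 5 bits -> offset = 2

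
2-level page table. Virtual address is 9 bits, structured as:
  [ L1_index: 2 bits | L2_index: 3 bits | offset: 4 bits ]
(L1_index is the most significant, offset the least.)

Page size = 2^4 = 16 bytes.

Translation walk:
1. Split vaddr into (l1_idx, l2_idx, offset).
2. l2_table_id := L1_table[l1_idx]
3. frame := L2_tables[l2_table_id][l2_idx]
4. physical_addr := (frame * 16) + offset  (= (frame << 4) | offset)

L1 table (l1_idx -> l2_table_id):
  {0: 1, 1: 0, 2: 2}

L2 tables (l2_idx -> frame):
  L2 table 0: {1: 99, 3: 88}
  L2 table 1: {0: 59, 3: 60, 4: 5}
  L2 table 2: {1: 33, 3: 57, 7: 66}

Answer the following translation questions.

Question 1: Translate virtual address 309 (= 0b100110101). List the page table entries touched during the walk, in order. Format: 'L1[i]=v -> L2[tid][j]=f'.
vaddr = 309 = 0b100110101
Split: l1_idx=2, l2_idx=3, offset=5

Answer: L1[2]=2 -> L2[2][3]=57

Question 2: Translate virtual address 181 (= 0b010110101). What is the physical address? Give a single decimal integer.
Answer: 1413

Derivation:
vaddr = 181 = 0b010110101
Split: l1_idx=1, l2_idx=3, offset=5
L1[1] = 0
L2[0][3] = 88
paddr = 88 * 16 + 5 = 1413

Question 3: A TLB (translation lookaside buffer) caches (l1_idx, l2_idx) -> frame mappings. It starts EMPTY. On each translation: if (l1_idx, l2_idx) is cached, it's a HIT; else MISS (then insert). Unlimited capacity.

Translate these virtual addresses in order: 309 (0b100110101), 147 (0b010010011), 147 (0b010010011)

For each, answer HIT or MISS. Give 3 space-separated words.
vaddr=309: (2,3) not in TLB -> MISS, insert
vaddr=147: (1,1) not in TLB -> MISS, insert
vaddr=147: (1,1) in TLB -> HIT

Answer: MISS MISS HIT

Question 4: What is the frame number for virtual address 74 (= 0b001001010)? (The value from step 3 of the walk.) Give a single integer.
vaddr = 74: l1_idx=0, l2_idx=4
L1[0] = 1; L2[1][4] = 5

Answer: 5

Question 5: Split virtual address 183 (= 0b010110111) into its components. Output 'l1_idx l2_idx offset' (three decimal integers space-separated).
vaddr = 183 = 0b010110111
  top 2 bits -> l1_idx = 1
  next 3 bits -> l2_idx = 3
  bottom 4 bits -> offset = 7

Answer: 1 3 7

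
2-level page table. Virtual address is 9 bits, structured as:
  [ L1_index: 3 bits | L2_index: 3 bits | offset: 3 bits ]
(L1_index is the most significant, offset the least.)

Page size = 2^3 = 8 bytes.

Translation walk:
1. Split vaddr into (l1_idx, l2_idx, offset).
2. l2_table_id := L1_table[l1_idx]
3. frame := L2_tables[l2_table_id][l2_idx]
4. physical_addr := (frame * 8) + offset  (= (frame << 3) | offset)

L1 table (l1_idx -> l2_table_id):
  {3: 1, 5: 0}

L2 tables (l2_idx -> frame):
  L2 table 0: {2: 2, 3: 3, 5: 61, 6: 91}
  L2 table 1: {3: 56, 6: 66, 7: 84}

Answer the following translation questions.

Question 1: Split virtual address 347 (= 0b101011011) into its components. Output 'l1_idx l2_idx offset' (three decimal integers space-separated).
Answer: 5 3 3

Derivation:
vaddr = 347 = 0b101011011
  top 3 bits -> l1_idx = 5
  next 3 bits -> l2_idx = 3
  bottom 3 bits -> offset = 3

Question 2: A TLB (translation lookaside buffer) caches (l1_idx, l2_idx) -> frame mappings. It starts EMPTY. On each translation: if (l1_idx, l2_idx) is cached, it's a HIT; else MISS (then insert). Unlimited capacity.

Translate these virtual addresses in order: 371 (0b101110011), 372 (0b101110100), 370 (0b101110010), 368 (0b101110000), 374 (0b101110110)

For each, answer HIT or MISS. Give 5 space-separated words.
vaddr=371: (5,6) not in TLB -> MISS, insert
vaddr=372: (5,6) in TLB -> HIT
vaddr=370: (5,6) in TLB -> HIT
vaddr=368: (5,6) in TLB -> HIT
vaddr=374: (5,6) in TLB -> HIT

Answer: MISS HIT HIT HIT HIT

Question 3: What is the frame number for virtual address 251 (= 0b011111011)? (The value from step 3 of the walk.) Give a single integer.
Answer: 84

Derivation:
vaddr = 251: l1_idx=3, l2_idx=7
L1[3] = 1; L2[1][7] = 84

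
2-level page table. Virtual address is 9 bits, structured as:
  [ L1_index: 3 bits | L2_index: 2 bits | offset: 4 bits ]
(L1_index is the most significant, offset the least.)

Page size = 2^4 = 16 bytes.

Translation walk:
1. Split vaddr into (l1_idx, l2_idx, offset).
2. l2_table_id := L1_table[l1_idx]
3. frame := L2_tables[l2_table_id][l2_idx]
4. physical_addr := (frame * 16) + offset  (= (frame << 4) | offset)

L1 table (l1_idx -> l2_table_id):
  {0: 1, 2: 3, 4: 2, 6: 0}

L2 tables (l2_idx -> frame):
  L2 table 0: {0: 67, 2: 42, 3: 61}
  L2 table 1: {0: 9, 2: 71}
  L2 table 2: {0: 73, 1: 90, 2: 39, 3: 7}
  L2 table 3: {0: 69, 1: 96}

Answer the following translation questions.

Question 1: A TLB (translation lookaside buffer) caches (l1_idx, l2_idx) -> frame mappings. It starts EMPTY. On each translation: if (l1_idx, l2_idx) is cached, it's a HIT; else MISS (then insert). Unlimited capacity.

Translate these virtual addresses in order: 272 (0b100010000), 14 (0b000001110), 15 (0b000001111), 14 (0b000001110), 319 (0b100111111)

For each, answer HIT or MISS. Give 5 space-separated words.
Answer: MISS MISS HIT HIT MISS

Derivation:
vaddr=272: (4,1) not in TLB -> MISS, insert
vaddr=14: (0,0) not in TLB -> MISS, insert
vaddr=15: (0,0) in TLB -> HIT
vaddr=14: (0,0) in TLB -> HIT
vaddr=319: (4,3) not in TLB -> MISS, insert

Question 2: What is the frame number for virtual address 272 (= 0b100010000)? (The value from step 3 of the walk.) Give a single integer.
Answer: 90

Derivation:
vaddr = 272: l1_idx=4, l2_idx=1
L1[4] = 2; L2[2][1] = 90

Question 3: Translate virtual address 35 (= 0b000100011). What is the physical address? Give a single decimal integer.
vaddr = 35 = 0b000100011
Split: l1_idx=0, l2_idx=2, offset=3
L1[0] = 1
L2[1][2] = 71
paddr = 71 * 16 + 3 = 1139

Answer: 1139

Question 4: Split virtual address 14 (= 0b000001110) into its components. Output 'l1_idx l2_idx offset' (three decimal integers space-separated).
Answer: 0 0 14

Derivation:
vaddr = 14 = 0b000001110
  top 3 bits -> l1_idx = 0
  next 2 bits -> l2_idx = 0
  bottom 4 bits -> offset = 14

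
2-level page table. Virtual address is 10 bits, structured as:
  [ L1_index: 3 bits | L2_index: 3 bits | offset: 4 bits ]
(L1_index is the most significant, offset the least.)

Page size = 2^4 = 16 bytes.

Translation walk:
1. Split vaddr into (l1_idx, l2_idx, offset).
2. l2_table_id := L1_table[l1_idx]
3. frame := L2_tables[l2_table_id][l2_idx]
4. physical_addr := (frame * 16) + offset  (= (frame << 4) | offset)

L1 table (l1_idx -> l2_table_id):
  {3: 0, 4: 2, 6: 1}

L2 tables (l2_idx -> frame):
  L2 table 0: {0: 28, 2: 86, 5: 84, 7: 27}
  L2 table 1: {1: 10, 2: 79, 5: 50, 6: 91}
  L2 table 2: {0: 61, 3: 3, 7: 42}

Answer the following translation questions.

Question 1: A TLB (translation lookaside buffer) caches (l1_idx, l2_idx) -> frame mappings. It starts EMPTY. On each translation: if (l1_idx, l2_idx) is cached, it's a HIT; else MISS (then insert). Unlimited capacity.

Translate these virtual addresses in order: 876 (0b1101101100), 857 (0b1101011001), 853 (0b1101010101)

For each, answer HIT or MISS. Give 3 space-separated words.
Answer: MISS MISS HIT

Derivation:
vaddr=876: (6,6) not in TLB -> MISS, insert
vaddr=857: (6,5) not in TLB -> MISS, insert
vaddr=853: (6,5) in TLB -> HIT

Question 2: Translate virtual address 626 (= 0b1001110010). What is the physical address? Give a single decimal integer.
Answer: 674

Derivation:
vaddr = 626 = 0b1001110010
Split: l1_idx=4, l2_idx=7, offset=2
L1[4] = 2
L2[2][7] = 42
paddr = 42 * 16 + 2 = 674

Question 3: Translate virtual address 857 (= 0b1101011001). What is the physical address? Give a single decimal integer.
Answer: 809

Derivation:
vaddr = 857 = 0b1101011001
Split: l1_idx=6, l2_idx=5, offset=9
L1[6] = 1
L2[1][5] = 50
paddr = 50 * 16 + 9 = 809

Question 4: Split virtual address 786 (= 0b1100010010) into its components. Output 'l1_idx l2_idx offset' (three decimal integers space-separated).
vaddr = 786 = 0b1100010010
  top 3 bits -> l1_idx = 6
  next 3 bits -> l2_idx = 1
  bottom 4 bits -> offset = 2

Answer: 6 1 2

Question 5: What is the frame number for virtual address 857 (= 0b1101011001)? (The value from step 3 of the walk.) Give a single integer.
Answer: 50

Derivation:
vaddr = 857: l1_idx=6, l2_idx=5
L1[6] = 1; L2[1][5] = 50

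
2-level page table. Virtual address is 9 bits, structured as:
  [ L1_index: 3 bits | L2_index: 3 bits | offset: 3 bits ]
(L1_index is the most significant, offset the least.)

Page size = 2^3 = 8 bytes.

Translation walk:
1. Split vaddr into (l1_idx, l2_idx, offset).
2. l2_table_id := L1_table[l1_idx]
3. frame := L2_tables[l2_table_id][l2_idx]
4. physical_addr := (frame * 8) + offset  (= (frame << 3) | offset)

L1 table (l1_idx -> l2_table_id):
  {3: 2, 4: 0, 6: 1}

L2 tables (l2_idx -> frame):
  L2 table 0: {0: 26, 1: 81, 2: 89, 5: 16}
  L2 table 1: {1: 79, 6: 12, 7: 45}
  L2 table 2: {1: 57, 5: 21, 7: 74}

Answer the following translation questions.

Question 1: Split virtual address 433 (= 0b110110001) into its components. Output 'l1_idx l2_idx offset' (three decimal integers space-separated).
Answer: 6 6 1

Derivation:
vaddr = 433 = 0b110110001
  top 3 bits -> l1_idx = 6
  next 3 bits -> l2_idx = 6
  bottom 3 bits -> offset = 1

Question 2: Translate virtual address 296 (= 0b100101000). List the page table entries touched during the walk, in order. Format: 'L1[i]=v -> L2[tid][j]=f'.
Answer: L1[4]=0 -> L2[0][5]=16

Derivation:
vaddr = 296 = 0b100101000
Split: l1_idx=4, l2_idx=5, offset=0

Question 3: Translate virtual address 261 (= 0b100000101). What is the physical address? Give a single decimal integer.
vaddr = 261 = 0b100000101
Split: l1_idx=4, l2_idx=0, offset=5
L1[4] = 0
L2[0][0] = 26
paddr = 26 * 8 + 5 = 213

Answer: 213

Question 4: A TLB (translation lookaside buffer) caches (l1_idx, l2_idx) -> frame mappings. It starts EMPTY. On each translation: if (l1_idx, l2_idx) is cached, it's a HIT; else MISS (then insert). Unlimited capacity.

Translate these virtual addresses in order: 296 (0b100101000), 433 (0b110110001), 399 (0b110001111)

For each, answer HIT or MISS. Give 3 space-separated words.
vaddr=296: (4,5) not in TLB -> MISS, insert
vaddr=433: (6,6) not in TLB -> MISS, insert
vaddr=399: (6,1) not in TLB -> MISS, insert

Answer: MISS MISS MISS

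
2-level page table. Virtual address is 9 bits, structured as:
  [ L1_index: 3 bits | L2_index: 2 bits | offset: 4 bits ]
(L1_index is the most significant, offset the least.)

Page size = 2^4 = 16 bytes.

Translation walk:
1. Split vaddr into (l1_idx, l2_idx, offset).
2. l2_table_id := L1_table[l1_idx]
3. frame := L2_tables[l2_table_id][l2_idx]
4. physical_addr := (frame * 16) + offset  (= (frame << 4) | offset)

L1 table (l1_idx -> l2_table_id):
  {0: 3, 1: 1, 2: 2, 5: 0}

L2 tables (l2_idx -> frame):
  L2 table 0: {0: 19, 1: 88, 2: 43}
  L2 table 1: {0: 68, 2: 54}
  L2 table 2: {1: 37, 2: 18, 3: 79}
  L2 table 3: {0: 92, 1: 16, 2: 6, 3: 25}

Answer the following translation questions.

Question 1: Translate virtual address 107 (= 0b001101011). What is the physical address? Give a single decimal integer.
vaddr = 107 = 0b001101011
Split: l1_idx=1, l2_idx=2, offset=11
L1[1] = 1
L2[1][2] = 54
paddr = 54 * 16 + 11 = 875

Answer: 875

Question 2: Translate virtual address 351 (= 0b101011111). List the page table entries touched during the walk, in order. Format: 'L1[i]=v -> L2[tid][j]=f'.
Answer: L1[5]=0 -> L2[0][1]=88

Derivation:
vaddr = 351 = 0b101011111
Split: l1_idx=5, l2_idx=1, offset=15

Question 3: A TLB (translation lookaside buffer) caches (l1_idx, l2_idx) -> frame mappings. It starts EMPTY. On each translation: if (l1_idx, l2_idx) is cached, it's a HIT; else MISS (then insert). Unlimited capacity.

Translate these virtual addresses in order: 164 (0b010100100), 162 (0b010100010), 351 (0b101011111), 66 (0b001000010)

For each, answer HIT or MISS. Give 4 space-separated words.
vaddr=164: (2,2) not in TLB -> MISS, insert
vaddr=162: (2,2) in TLB -> HIT
vaddr=351: (5,1) not in TLB -> MISS, insert
vaddr=66: (1,0) not in TLB -> MISS, insert

Answer: MISS HIT MISS MISS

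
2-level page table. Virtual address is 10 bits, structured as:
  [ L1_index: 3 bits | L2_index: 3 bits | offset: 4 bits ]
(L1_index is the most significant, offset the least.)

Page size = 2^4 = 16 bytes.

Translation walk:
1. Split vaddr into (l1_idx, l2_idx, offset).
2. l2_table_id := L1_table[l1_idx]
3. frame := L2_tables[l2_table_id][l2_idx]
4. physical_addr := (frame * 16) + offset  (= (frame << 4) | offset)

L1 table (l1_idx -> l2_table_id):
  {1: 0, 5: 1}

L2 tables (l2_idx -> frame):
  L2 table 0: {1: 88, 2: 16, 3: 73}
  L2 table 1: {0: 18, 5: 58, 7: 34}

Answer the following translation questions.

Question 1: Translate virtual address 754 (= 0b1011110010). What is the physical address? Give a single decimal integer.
Answer: 546

Derivation:
vaddr = 754 = 0b1011110010
Split: l1_idx=5, l2_idx=7, offset=2
L1[5] = 1
L2[1][7] = 34
paddr = 34 * 16 + 2 = 546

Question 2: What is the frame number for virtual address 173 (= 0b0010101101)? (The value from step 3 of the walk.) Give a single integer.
vaddr = 173: l1_idx=1, l2_idx=2
L1[1] = 0; L2[0][2] = 16

Answer: 16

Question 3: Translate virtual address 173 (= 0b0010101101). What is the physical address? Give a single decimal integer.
Answer: 269

Derivation:
vaddr = 173 = 0b0010101101
Split: l1_idx=1, l2_idx=2, offset=13
L1[1] = 0
L2[0][2] = 16
paddr = 16 * 16 + 13 = 269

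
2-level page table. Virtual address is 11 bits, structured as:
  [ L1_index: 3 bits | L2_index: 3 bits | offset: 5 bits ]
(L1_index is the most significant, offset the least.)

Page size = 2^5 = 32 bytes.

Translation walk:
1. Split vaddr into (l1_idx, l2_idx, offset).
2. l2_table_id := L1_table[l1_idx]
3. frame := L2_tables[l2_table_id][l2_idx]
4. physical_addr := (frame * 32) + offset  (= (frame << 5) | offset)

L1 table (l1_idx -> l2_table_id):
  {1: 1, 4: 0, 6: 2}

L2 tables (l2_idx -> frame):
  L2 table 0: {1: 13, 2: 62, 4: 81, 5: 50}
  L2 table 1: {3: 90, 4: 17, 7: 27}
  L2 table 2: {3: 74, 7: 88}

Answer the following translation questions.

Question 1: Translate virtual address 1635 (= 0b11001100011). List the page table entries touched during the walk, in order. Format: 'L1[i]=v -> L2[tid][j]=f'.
vaddr = 1635 = 0b11001100011
Split: l1_idx=6, l2_idx=3, offset=3

Answer: L1[6]=2 -> L2[2][3]=74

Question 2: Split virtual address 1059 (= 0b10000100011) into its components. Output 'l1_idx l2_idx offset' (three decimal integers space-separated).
vaddr = 1059 = 0b10000100011
  top 3 bits -> l1_idx = 4
  next 3 bits -> l2_idx = 1
  bottom 5 bits -> offset = 3

Answer: 4 1 3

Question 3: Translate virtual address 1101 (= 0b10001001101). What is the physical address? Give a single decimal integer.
Answer: 1997

Derivation:
vaddr = 1101 = 0b10001001101
Split: l1_idx=4, l2_idx=2, offset=13
L1[4] = 0
L2[0][2] = 62
paddr = 62 * 32 + 13 = 1997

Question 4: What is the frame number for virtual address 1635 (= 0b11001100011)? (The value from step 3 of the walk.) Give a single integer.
Answer: 74

Derivation:
vaddr = 1635: l1_idx=6, l2_idx=3
L1[6] = 2; L2[2][3] = 74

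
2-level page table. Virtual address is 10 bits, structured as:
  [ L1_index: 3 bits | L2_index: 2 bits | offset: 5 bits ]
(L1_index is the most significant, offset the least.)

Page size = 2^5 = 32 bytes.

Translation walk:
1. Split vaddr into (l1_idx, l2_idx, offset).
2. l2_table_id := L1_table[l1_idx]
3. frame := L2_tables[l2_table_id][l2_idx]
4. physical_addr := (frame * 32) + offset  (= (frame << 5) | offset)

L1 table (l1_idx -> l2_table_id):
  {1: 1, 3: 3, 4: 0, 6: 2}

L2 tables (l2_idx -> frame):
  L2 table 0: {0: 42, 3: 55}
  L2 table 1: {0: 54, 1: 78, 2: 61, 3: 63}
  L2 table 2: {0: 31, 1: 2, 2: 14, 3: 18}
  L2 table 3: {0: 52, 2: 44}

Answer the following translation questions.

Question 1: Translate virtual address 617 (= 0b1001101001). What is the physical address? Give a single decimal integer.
vaddr = 617 = 0b1001101001
Split: l1_idx=4, l2_idx=3, offset=9
L1[4] = 0
L2[0][3] = 55
paddr = 55 * 32 + 9 = 1769

Answer: 1769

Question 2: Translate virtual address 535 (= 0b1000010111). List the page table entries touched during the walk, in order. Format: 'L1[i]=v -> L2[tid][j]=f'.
Answer: L1[4]=0 -> L2[0][0]=42

Derivation:
vaddr = 535 = 0b1000010111
Split: l1_idx=4, l2_idx=0, offset=23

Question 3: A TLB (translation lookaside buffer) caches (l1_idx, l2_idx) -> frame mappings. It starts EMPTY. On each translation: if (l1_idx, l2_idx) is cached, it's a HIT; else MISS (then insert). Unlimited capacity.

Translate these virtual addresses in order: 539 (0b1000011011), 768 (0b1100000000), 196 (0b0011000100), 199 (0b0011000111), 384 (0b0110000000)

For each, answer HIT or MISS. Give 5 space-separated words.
vaddr=539: (4,0) not in TLB -> MISS, insert
vaddr=768: (6,0) not in TLB -> MISS, insert
vaddr=196: (1,2) not in TLB -> MISS, insert
vaddr=199: (1,2) in TLB -> HIT
vaddr=384: (3,0) not in TLB -> MISS, insert

Answer: MISS MISS MISS HIT MISS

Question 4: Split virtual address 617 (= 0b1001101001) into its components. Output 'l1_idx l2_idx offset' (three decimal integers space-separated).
Answer: 4 3 9

Derivation:
vaddr = 617 = 0b1001101001
  top 3 bits -> l1_idx = 4
  next 2 bits -> l2_idx = 3
  bottom 5 bits -> offset = 9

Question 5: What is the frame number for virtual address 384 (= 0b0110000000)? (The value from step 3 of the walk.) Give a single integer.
vaddr = 384: l1_idx=3, l2_idx=0
L1[3] = 3; L2[3][0] = 52

Answer: 52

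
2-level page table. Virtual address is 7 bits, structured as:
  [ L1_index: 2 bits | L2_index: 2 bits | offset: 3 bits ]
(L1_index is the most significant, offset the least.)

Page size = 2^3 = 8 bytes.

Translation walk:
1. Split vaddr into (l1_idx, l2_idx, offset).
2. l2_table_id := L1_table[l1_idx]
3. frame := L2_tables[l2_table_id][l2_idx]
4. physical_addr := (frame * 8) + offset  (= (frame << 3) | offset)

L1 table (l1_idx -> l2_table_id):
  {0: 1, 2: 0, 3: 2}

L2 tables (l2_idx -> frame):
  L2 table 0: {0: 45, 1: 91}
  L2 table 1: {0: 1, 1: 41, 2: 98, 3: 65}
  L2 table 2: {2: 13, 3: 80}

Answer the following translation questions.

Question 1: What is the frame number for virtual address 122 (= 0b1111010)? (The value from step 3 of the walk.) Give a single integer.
vaddr = 122: l1_idx=3, l2_idx=3
L1[3] = 2; L2[2][3] = 80

Answer: 80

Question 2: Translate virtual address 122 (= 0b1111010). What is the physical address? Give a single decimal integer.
vaddr = 122 = 0b1111010
Split: l1_idx=3, l2_idx=3, offset=2
L1[3] = 2
L2[2][3] = 80
paddr = 80 * 8 + 2 = 642

Answer: 642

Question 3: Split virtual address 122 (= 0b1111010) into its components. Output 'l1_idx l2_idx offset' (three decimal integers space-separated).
Answer: 3 3 2

Derivation:
vaddr = 122 = 0b1111010
  top 2 bits -> l1_idx = 3
  next 2 bits -> l2_idx = 3
  bottom 3 bits -> offset = 2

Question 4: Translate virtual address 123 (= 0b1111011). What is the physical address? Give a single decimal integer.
vaddr = 123 = 0b1111011
Split: l1_idx=3, l2_idx=3, offset=3
L1[3] = 2
L2[2][3] = 80
paddr = 80 * 8 + 3 = 643

Answer: 643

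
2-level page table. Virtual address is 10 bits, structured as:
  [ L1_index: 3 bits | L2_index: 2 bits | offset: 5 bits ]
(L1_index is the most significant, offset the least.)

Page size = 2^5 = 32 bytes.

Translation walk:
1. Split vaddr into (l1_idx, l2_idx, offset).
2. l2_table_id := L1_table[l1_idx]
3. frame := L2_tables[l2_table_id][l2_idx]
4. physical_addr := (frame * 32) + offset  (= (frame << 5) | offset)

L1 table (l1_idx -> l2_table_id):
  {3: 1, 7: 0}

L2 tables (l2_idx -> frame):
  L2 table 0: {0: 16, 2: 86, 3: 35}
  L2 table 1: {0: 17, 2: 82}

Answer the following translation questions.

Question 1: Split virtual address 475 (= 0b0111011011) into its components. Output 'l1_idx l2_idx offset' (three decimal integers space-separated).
vaddr = 475 = 0b0111011011
  top 3 bits -> l1_idx = 3
  next 2 bits -> l2_idx = 2
  bottom 5 bits -> offset = 27

Answer: 3 2 27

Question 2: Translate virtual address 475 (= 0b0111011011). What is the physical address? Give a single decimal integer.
Answer: 2651

Derivation:
vaddr = 475 = 0b0111011011
Split: l1_idx=3, l2_idx=2, offset=27
L1[3] = 1
L2[1][2] = 82
paddr = 82 * 32 + 27 = 2651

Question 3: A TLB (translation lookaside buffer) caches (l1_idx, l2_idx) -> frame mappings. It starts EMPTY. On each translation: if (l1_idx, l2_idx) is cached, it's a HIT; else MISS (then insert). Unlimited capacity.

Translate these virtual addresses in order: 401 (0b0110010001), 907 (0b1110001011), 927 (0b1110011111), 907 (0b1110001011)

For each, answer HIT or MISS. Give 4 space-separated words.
Answer: MISS MISS HIT HIT

Derivation:
vaddr=401: (3,0) not in TLB -> MISS, insert
vaddr=907: (7,0) not in TLB -> MISS, insert
vaddr=927: (7,0) in TLB -> HIT
vaddr=907: (7,0) in TLB -> HIT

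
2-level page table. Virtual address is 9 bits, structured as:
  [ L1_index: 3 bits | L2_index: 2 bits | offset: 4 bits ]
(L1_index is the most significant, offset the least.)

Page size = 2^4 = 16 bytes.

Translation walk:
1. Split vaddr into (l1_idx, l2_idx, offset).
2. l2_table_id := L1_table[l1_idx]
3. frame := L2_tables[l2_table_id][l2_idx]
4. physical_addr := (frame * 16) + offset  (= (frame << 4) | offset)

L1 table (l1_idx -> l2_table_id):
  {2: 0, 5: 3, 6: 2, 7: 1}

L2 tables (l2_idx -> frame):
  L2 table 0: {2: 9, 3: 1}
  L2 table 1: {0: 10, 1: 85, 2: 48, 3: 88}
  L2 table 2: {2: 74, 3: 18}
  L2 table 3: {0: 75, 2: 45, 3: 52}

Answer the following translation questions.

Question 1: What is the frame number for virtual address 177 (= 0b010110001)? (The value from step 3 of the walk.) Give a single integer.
Answer: 1

Derivation:
vaddr = 177: l1_idx=2, l2_idx=3
L1[2] = 0; L2[0][3] = 1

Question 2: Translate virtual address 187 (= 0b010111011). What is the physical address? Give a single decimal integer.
vaddr = 187 = 0b010111011
Split: l1_idx=2, l2_idx=3, offset=11
L1[2] = 0
L2[0][3] = 1
paddr = 1 * 16 + 11 = 27

Answer: 27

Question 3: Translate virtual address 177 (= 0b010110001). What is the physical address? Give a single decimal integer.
vaddr = 177 = 0b010110001
Split: l1_idx=2, l2_idx=3, offset=1
L1[2] = 0
L2[0][3] = 1
paddr = 1 * 16 + 1 = 17

Answer: 17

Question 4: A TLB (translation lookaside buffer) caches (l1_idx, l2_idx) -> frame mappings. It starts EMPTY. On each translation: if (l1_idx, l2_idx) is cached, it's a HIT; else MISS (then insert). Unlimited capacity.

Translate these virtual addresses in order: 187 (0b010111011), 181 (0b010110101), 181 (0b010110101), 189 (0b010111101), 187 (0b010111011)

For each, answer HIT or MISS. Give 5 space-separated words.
Answer: MISS HIT HIT HIT HIT

Derivation:
vaddr=187: (2,3) not in TLB -> MISS, insert
vaddr=181: (2,3) in TLB -> HIT
vaddr=181: (2,3) in TLB -> HIT
vaddr=189: (2,3) in TLB -> HIT
vaddr=187: (2,3) in TLB -> HIT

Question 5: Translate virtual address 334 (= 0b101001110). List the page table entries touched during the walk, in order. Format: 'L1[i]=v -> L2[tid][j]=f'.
vaddr = 334 = 0b101001110
Split: l1_idx=5, l2_idx=0, offset=14

Answer: L1[5]=3 -> L2[3][0]=75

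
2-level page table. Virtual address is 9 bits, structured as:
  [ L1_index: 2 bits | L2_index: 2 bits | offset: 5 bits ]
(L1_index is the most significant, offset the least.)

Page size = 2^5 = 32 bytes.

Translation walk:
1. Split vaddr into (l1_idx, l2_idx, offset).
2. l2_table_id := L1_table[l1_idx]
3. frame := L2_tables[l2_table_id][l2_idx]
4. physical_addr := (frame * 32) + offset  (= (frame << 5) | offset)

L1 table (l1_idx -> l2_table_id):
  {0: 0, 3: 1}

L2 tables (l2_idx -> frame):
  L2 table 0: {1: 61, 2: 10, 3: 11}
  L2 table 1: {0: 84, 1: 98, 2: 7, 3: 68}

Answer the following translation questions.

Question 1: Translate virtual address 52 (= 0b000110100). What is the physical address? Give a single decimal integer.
Answer: 1972

Derivation:
vaddr = 52 = 0b000110100
Split: l1_idx=0, l2_idx=1, offset=20
L1[0] = 0
L2[0][1] = 61
paddr = 61 * 32 + 20 = 1972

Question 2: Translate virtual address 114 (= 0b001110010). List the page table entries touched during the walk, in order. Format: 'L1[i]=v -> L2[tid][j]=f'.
Answer: L1[0]=0 -> L2[0][3]=11

Derivation:
vaddr = 114 = 0b001110010
Split: l1_idx=0, l2_idx=3, offset=18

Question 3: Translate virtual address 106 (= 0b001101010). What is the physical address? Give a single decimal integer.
Answer: 362

Derivation:
vaddr = 106 = 0b001101010
Split: l1_idx=0, l2_idx=3, offset=10
L1[0] = 0
L2[0][3] = 11
paddr = 11 * 32 + 10 = 362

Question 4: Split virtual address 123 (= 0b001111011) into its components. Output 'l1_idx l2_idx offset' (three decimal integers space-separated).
Answer: 0 3 27

Derivation:
vaddr = 123 = 0b001111011
  top 2 bits -> l1_idx = 0
  next 2 bits -> l2_idx = 3
  bottom 5 bits -> offset = 27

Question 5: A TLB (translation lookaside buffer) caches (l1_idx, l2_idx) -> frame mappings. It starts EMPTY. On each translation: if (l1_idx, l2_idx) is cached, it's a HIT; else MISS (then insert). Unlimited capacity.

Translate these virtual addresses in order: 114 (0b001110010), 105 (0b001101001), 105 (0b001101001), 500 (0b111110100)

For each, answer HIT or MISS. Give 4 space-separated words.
vaddr=114: (0,3) not in TLB -> MISS, insert
vaddr=105: (0,3) in TLB -> HIT
vaddr=105: (0,3) in TLB -> HIT
vaddr=500: (3,3) not in TLB -> MISS, insert

Answer: MISS HIT HIT MISS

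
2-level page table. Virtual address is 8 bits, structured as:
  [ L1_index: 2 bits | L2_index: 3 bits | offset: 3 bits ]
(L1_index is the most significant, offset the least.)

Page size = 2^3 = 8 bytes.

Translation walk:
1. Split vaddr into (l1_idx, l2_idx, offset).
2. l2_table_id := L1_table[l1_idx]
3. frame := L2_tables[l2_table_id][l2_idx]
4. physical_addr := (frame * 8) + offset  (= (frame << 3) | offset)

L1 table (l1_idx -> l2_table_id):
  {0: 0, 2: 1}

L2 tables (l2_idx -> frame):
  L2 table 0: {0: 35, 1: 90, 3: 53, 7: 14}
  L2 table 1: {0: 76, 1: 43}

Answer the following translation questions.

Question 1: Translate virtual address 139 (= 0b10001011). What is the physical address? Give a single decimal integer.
Answer: 347

Derivation:
vaddr = 139 = 0b10001011
Split: l1_idx=2, l2_idx=1, offset=3
L1[2] = 1
L2[1][1] = 43
paddr = 43 * 8 + 3 = 347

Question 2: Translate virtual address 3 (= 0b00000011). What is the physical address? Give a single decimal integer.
vaddr = 3 = 0b00000011
Split: l1_idx=0, l2_idx=0, offset=3
L1[0] = 0
L2[0][0] = 35
paddr = 35 * 8 + 3 = 283

Answer: 283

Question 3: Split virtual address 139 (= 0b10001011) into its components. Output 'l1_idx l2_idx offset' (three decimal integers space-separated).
vaddr = 139 = 0b10001011
  top 2 bits -> l1_idx = 2
  next 3 bits -> l2_idx = 1
  bottom 3 bits -> offset = 3

Answer: 2 1 3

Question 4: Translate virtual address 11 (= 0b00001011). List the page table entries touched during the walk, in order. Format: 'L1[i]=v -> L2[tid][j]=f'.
vaddr = 11 = 0b00001011
Split: l1_idx=0, l2_idx=1, offset=3

Answer: L1[0]=0 -> L2[0][1]=90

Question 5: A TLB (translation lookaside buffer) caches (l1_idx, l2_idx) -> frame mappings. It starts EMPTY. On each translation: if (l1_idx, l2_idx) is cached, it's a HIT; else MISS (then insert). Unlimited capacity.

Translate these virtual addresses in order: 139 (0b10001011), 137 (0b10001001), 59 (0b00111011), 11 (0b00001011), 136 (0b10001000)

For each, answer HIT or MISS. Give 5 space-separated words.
Answer: MISS HIT MISS MISS HIT

Derivation:
vaddr=139: (2,1) not in TLB -> MISS, insert
vaddr=137: (2,1) in TLB -> HIT
vaddr=59: (0,7) not in TLB -> MISS, insert
vaddr=11: (0,1) not in TLB -> MISS, insert
vaddr=136: (2,1) in TLB -> HIT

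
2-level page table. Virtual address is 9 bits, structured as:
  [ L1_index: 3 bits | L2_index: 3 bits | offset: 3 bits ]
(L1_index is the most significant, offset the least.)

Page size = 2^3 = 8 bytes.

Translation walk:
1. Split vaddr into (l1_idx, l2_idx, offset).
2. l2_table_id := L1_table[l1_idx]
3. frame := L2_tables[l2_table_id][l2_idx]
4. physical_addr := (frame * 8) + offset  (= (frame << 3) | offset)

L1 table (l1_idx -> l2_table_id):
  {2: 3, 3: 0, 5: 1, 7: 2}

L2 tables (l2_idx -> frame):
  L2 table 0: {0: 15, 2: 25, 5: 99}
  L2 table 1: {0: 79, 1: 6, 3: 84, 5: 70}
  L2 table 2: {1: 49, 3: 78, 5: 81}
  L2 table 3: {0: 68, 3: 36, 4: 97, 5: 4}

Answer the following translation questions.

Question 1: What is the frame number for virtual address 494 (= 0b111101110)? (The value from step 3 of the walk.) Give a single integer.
vaddr = 494: l1_idx=7, l2_idx=5
L1[7] = 2; L2[2][5] = 81

Answer: 81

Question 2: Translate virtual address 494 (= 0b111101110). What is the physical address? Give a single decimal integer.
vaddr = 494 = 0b111101110
Split: l1_idx=7, l2_idx=5, offset=6
L1[7] = 2
L2[2][5] = 81
paddr = 81 * 8 + 6 = 654

Answer: 654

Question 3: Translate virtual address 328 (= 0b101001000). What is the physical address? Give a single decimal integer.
Answer: 48

Derivation:
vaddr = 328 = 0b101001000
Split: l1_idx=5, l2_idx=1, offset=0
L1[5] = 1
L2[1][1] = 6
paddr = 6 * 8 + 0 = 48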